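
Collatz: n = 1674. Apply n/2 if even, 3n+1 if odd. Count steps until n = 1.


1674 → 837 → 2512 → 1256 → 628 → 314 → 157 → 472 → 236 → 118 → 59 → 178 → 89 → 268 → 134 → 67 → 202 → 101 → 304 → 152 → 76 → 38 → 19 → 58 → 29 → 88 → 44 → 22 → 11 → 34 → 17 → 52 → 26 → 13 → 40 → 20 → 10 → 5 → 16 → 8 → 4 → 2 → 1
Total steps = 42

42 steps


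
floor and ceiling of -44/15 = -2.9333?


-44/15 = -2.9333
floor = -3
ceil = -2

floor = -3, ceil = -2


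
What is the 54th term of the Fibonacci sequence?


Sequence: 1, 1, 2, 3, 5, 8, 13, 21, 34, 55, 89, 144, 233, 377, 610, 987, 1597, 2584, 4181, 6765, 10946, 17711, 28657, 46368, 75025, 121393, 196418, 317811, 514229, 832040, 1346269, 2178309, 3524578, 5702887, 9227465, 14930352, 24157817, 39088169, 63245986, 102334155, 165580141, 267914296, 433494437, 701408733, 1134903170, 1836311903, 2971215073, 4807526976, 7778742049, 12586269025, 20365011074, 32951280099, 53316291173, 86267571272
F(54) = 86267571272


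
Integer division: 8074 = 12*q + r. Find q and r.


8074 = 12 * 672 + 10
Check: 8064 + 10 = 8074

q = 672, r = 10


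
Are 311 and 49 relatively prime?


Euclidean algorithm:
311 = 6 * 49 + 17
49 = 2 * 17 + 15
17 = 1 * 15 + 2
15 = 7 * 2 + 1
2 = 2 * 1 + 0
GCD(311, 49) = 1

Yes, coprime (GCD = 1)


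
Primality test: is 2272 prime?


2272 / 2 = 1136 (exact division)
2272 is NOT prime.

No, 2272 is not prime


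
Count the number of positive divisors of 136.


136 = 2^3 × 17^1
d(136) = (3+1) × (1+1) = 8

8 divisors


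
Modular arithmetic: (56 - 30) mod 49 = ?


56 - 30 = 26
26 mod 49 = 26


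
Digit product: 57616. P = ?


5 × 7 × 6 × 1 × 6 = 1260


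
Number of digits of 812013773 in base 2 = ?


812013773 in base 2 = 110000011001100101100011001101
Number of digits = 30

30 digits (base 2)


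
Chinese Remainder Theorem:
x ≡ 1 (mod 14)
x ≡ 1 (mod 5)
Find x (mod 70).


M = 14*5 = 70
M1 = M/14 = 5, M2 = M/5 = 14
M1^(-1) mod 14 = 3, M2^(-1) mod 5 = 4
x = 1*5*3 + 1*14*4 = 71
71 mod 70 = 1
Check: 1 mod 14 = 1 ✓, 1 mod 5 = 1 ✓

x ≡ 1 (mod 70)


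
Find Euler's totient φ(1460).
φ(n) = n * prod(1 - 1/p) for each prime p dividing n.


1460 = 2^2 × 5 × 73
Prime factors: 2, 5, 73
φ(1460) = 1460 × (1-1/2) × (1-1/5) × (1-1/73)
= 1460 × 1/2 × 4/5 × 72/73 = 576

φ(1460) = 576


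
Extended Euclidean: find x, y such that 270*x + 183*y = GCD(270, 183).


Tabular extended Euclidean (each row: r = 270*s + 183*t):
r=270, s=1, t=0
r=183, s=0, t=1
q=1: r=87, s=1, t=-1   [270*(1) + 183*(-1) = 87]
q=2: r=9, s=-2, t=3   [270*(-2) + 183*(3) = 9]
q=9: r=6, s=19, t=-28   [270*(19) + 183*(-28) = 6]
q=1: r=3, s=-21, t=31   [270*(-21) + 183*(31) = 3]
q=2: r=0, s=61, t=-90   [270*(61) + 183*(-90) = 0]
GCD = 3; from the row with r=3: x=-21, y=31
Check: 270*(-21) + 183*(31) = -5670 + 5673 = 3

GCD = 3, x = -21, y = 31


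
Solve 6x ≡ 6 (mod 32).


GCD(6, 32) = 2 divides 6
Divide: 3x ≡ 3 (mod 16)
x ≡ 1 (mod 16)


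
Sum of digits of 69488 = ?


6 + 9 + 4 + 8 + 8 = 35


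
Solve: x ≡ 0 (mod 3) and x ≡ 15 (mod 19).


M = 3*19 = 57
M1 = M/3 = 19, M2 = M/19 = 3
M1^(-1) mod 3 = 1, M2^(-1) mod 19 = 13
x = 0*19*1 + 15*3*13 = 585
585 mod 57 = 15
Check: 15 mod 3 = 0 ✓, 15 mod 19 = 15 ✓

x ≡ 15 (mod 57)


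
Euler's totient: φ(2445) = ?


2445 = 3 × 5 × 163
Prime factors: 3, 5, 163
φ(2445) = 2445 × (1-1/3) × (1-1/5) × (1-1/163)
= 2445 × 2/3 × 4/5 × 162/163 = 1296

φ(2445) = 1296


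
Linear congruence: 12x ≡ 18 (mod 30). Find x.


GCD(12, 30) = 6 divides 18
Divide: 2x ≡ 3 (mod 5)
x ≡ 4 (mod 5)


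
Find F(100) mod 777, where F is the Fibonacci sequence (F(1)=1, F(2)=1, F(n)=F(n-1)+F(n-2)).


F(k) mod 777 for k=1..100:
1, 1, 2, 3, 5, 8, 13, 21, 34, 55, 89, 144, 233, 377, 610, 210, 43, 253, 296, 549, 68, 617, 685, 525, 433, 181, 614, 18, 632, 650, 505, 378, 106, 484, 590, 297, 110, 407, 517, 147, 664, 34, 698, 732, 653, 608, 484, 315, 22, 337, 359, 696, 278, 197, 475, 672, 370, 265, 635, 123, 758, 104, 85, 189, 274, 463, 737, 423, 383, 29, 412, 441, 76, 517, 593, 333, 149, 482, 631, 336, 190, 526, 716, 465, 404, 92, 496, 588, 307, 118, 425, 543, 191, 734, 148, 105, 253, 358, 611, 192
F(100) mod 777 = 192


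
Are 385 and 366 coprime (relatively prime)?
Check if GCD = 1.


Euclidean algorithm:
385 = 1 * 366 + 19
366 = 19 * 19 + 5
19 = 3 * 5 + 4
5 = 1 * 4 + 1
4 = 4 * 1 + 0
GCD(385, 366) = 1

Yes, coprime (GCD = 1)


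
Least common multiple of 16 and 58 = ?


GCD(16, 58) = 2
LCM = 16*58/2 = 928/2 = 464

LCM = 464


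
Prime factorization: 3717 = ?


3717 / 3 = 1239
1239 / 3 = 413
413 / 7 = 59
59 / 59 = 1
3717 = 3^2 × 7 × 59


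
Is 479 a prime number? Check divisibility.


Check divisors up to sqrt(479) = 21.8861
No divisors found.
479 is prime.

Yes, 479 is prime


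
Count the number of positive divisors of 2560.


2560 = 2^9 × 5^1
d(2560) = (9+1) × (1+1) = 20

20 divisors


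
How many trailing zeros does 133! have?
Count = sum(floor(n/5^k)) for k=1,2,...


floor(133/5) = 26
floor(133/25) = 5
floor(133/125) = 1
Total = 32

32 trailing zeros


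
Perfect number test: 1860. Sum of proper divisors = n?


Proper divisors of 1860: 1, 2, 3, 4, 5, 6, 10, 12, 15, 20, 30, 31, 60, 62, 93, 124, 155, 186, 310, 372, 465, 620, 930
Sum = 1 + 2 + 3 + 4 + 5 + 6 + 10 + 12 + 15 + 20 + 30 + 31 + 60 + 62 + 93 + 124 + 155 + 186 + 310 + 372 + 465 + 620 + 930 = 3516

No, 1860 is not perfect (3516 ≠ 1860)


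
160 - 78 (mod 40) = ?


160 - 78 = 82
82 mod 40 = 2


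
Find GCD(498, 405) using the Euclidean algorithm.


498 = 1 * 405 + 93
405 = 4 * 93 + 33
93 = 2 * 33 + 27
33 = 1 * 27 + 6
27 = 4 * 6 + 3
6 = 2 * 3 + 0
GCD = 3


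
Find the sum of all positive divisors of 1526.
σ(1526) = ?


Divisors of 1526: 1, 2, 7, 14, 109, 218, 763, 1526
Sum = 1 + 2 + 7 + 14 + 109 + 218 + 763 + 1526 = 2640

σ(1526) = 2640


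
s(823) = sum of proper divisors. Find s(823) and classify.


Proper divisors: 1
Sum = 1 = 1
1 < 823 → deficient

s(823) = 1 (deficient)


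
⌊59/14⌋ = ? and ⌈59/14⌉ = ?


59/14 = 4.2143
floor = 4
ceil = 5

floor = 4, ceil = 5


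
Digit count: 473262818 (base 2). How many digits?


473262818 in base 2 = 11100001101010110101011100010
Number of digits = 29

29 digits (base 2)


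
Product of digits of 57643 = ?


5 × 7 × 6 × 4 × 3 = 2520


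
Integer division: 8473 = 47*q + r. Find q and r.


8473 = 47 * 180 + 13
Check: 8460 + 13 = 8473

q = 180, r = 13


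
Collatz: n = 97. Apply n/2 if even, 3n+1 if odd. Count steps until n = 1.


97 → 292 → 146 → 73 → 220 → 110 → 55 → 166 → 83 → 250 → 125 → 376 → 188 → 94 → 47 → 142 → 71 → 214 → 107 → 322 → 161 → 484 → 242 → 121 → 364 → 182 → 91 → 274 → 137 → 412 → 206 → 103 → 310 → 155 → 466 → 233 → 700 → 350 → 175 → 526 → 263 → 790 → 395 → 1186 → 593 → 1780 → 890 → 445 → 1336 → 668 → 334 → 167 → 502 → 251 → 754 → 377 → 1132 → 566 → 283 → 850 → 425 → 1276 → 638 → 319 → 958 → 479 → 1438 → 719 → 2158 → 1079 → 3238 → 1619 → 4858 → 2429 → 7288 → 3644 → 1822 → 911 → 2734 → 1367 → 4102 → 2051 → 6154 → 3077 → 9232 → 4616 → 2308 → 1154 → 577 → 1732 → 866 → 433 → 1300 → 650 → 325 → 976 → 488 → 244 → 122 → 61 → 184 → 92 → 46 → 23 → 70 → 35 → 106 → 53 → 160 → 80 → 40 → 20 → 10 → 5 → 16 → 8 → 4 → 2 → 1
Total steps = 118

118 steps


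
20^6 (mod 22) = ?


20^1 mod 22 = 20
20^2 mod 22 = 4
20^3 mod 22 = 14
20^4 mod 22 = 16
20^5 mod 22 = 12
20^6 mod 22 = 20


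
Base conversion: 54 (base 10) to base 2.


54 (base 10) = 54 (decimal)
54 (decimal) = 110110 (base 2)


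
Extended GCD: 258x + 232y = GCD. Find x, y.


Tabular extended Euclidean (each row: r = 258*s + 232*t):
r=258, s=1, t=0
r=232, s=0, t=1
q=1: r=26, s=1, t=-1   [258*(1) + 232*(-1) = 26]
q=8: r=24, s=-8, t=9   [258*(-8) + 232*(9) = 24]
q=1: r=2, s=9, t=-10   [258*(9) + 232*(-10) = 2]
q=12: r=0, s=-116, t=129   [258*(-116) + 232*(129) = 0]
GCD = 2; from the row with r=2: x=9, y=-10
Check: 258*(9) + 232*(-10) = 2322 - 2320 = 2

GCD = 2, x = 9, y = -10


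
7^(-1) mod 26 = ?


Use the extended Euclidean algorithm on (26, 7); each row r = 26*s + 7*t:
r=26, s=1, t=0
r=7, s=0, t=1
q=3: r=5, s=1, t=-3   [26*(1) + 7*(-3) = 5]
q=1: r=2, s=-1, t=4   [26*(-1) + 7*(4) = 2]
q=2: r=1, s=3, t=-11   [26*(3) + 7*(-11) = 1]
q=2: r=0, s=-7, t=26   [26*(-7) + 7*(26) = 0]
GCD = 1 with t = -11, so 7*(-11) ≡ 1 (mod 26)
Inverse = -11 mod 26 = 15
Check: 7 * 15 = 105 ≡ 1 (mod 26)

7^(-1) ≡ 15 (mod 26)


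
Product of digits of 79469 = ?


7 × 9 × 4 × 6 × 9 = 13608


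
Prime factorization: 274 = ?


274 / 2 = 137
137 / 137 = 1
274 = 2 × 137


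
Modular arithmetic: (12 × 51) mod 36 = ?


12 × 51 = 612
612 mod 36 = 0


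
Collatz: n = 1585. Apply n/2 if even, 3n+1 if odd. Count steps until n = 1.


1585 → 4756 → 2378 → 1189 → 3568 → 1784 → 892 → 446 → 223 → 670 → 335 → 1006 → 503 → 1510 → 755 → 2266 → 1133 → 3400 → 1700 → 850 → 425 → 1276 → 638 → 319 → 958 → 479 → 1438 → 719 → 2158 → 1079 → 3238 → 1619 → 4858 → 2429 → 7288 → 3644 → 1822 → 911 → 2734 → 1367 → 4102 → 2051 → 6154 → 3077 → 9232 → 4616 → 2308 → 1154 → 577 → 1732 → 866 → 433 → 1300 → 650 → 325 → 976 → 488 → 244 → 122 → 61 → 184 → 92 → 46 → 23 → 70 → 35 → 106 → 53 → 160 → 80 → 40 → 20 → 10 → 5 → 16 → 8 → 4 → 2 → 1
Total steps = 78

78 steps


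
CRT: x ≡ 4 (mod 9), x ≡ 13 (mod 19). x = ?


M = 9*19 = 171
M1 = M/9 = 19, M2 = M/19 = 9
M1^(-1) mod 9 = 1, M2^(-1) mod 19 = 17
x = 4*19*1 + 13*9*17 = 2065
2065 mod 171 = 13
Check: 13 mod 9 = 4 ✓, 13 mod 19 = 13 ✓

x ≡ 13 (mod 171)


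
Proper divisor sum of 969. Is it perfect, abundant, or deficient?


Proper divisors: 1, 3, 17, 19, 51, 57, 323
Sum = 1 + 3 + 17 + 19 + 51 + 57 + 323 = 471
471 < 969 → deficient

s(969) = 471 (deficient)


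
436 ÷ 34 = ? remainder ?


436 = 34 * 12 + 28
Check: 408 + 28 = 436

q = 12, r = 28


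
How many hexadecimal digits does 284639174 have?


284639174 in base 16 = 10F73FC6
Number of digits = 8

8 digits (base 16)


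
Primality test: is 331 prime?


Check divisors up to sqrt(331) = 18.1934
No divisors found.
331 is prime.

Yes, 331 is prime


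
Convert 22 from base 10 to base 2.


22 (base 10) = 22 (decimal)
22 (decimal) = 10110 (base 2)


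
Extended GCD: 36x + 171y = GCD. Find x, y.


Tabular extended Euclidean (each row: r = 36*s + 171*t):
r=36, s=1, t=0
r=171, s=0, t=1
q=0: r=36, s=1, t=0   [36*(1) + 171*(0) = 36]
q=4: r=27, s=-4, t=1   [36*(-4) + 171*(1) = 27]
q=1: r=9, s=5, t=-1   [36*(5) + 171*(-1) = 9]
q=3: r=0, s=-19, t=4   [36*(-19) + 171*(4) = 0]
GCD = 9; from the row with r=9: x=5, y=-1
Check: 36*(5) + 171*(-1) = 180 - 171 = 9

GCD = 9, x = 5, y = -1


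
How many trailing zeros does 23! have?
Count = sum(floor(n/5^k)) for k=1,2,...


floor(23/5) = 4
Total = 4

4 trailing zeros


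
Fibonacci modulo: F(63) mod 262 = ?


F(k) mod 262 for k=1..63:
1, 1, 2, 3, 5, 8, 13, 21, 34, 55, 89, 144, 233, 115, 86, 201, 25, 226, 251, 215, 204, 157, 99, 256, 93, 87, 180, 5, 185, 190, 113, 41, 154, 195, 87, 20, 107, 127, 234, 99, 71, 170, 241, 149, 128, 15, 143, 158, 39, 197, 236, 171, 145, 54, 199, 253, 190, 181, 109, 28, 137, 165, 40
F(63) mod 262 = 40


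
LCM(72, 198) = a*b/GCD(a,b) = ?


GCD(72, 198) = 18
LCM = 72*198/18 = 14256/18 = 792

LCM = 792


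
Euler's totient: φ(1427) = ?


1427 = 1427
Prime factors: 1427
φ(1427) = 1427 × (1-1/1427)
= 1427 × 1426/1427 = 1426

φ(1427) = 1426


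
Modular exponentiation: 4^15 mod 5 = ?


4^1 mod 5 = 4
4^2 mod 5 = 1
4^3 mod 5 = 4
4^4 mod 5 = 1
4^5 mod 5 = 4
4^6 mod 5 = 1
4^7 mod 5 = 4
4^8 mod 5 = 1
4^9 mod 5 = 4
4^10 mod 5 = 1
4^11 mod 5 = 4
4^12 mod 5 = 1
4^13 mod 5 = 4
4^14 mod 5 = 1
4^15 mod 5 = 4


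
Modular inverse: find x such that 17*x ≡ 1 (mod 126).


Use the extended Euclidean algorithm on (126, 17); each row r = 126*s + 17*t:
r=126, s=1, t=0
r=17, s=0, t=1
q=7: r=7, s=1, t=-7   [126*(1) + 17*(-7) = 7]
q=2: r=3, s=-2, t=15   [126*(-2) + 17*(15) = 3]
q=2: r=1, s=5, t=-37   [126*(5) + 17*(-37) = 1]
q=3: r=0, s=-17, t=126   [126*(-17) + 17*(126) = 0]
GCD = 1 with t = -37, so 17*(-37) ≡ 1 (mod 126)
Inverse = -37 mod 126 = 89
Check: 17 * 89 = 1513 ≡ 1 (mod 126)

17^(-1) ≡ 89 (mod 126)


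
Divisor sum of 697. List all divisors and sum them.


Divisors of 697: 1, 17, 41, 697
Sum = 1 + 17 + 41 + 697 = 756

σ(697) = 756


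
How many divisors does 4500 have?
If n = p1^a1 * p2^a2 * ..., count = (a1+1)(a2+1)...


4500 = 2^2 × 3^2 × 5^3
d(4500) = (2+1) × (2+1) × (3+1) = 36

36 divisors


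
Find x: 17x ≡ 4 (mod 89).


GCD(17, 89) = 1, unique solution
a^(-1) mod 89 = 21
x = 21 * 4 mod 89 = 84

x ≡ 84 (mod 89)


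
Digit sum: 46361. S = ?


4 + 6 + 3 + 6 + 1 = 20


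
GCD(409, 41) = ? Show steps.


409 = 9 * 41 + 40
41 = 1 * 40 + 1
40 = 40 * 1 + 0
GCD = 1


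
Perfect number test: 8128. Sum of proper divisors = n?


Proper divisors of 8128: 1, 2, 4, 8, 16, 32, 64, 127, 254, 508, 1016, 2032, 4064
Sum = 1 + 2 + 4 + 8 + 16 + 32 + 64 + 127 + 254 + 508 + 1016 + 2032 + 4064 = 8128

Yes, 8128 is perfect (8128 = 8128)


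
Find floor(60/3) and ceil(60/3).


60/3 = 20.0000
floor = 20
ceil = 20

floor = 20, ceil = 20


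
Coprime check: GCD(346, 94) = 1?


Euclidean algorithm:
346 = 3 * 94 + 64
94 = 1 * 64 + 30
64 = 2 * 30 + 4
30 = 7 * 4 + 2
4 = 2 * 2 + 0
GCD(346, 94) = 2

No, not coprime (GCD = 2)


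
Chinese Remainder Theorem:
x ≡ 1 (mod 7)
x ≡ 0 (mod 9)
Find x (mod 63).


M = 7*9 = 63
M1 = M/7 = 9, M2 = M/9 = 7
M1^(-1) mod 7 = 4, M2^(-1) mod 9 = 4
x = 1*9*4 + 0*7*4 = 36
36 mod 63 = 36
Check: 36 mod 7 = 1 ✓, 36 mod 9 = 0 ✓

x ≡ 36 (mod 63)


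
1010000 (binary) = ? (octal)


1010000 (base 2) = 80 (decimal)
80 (decimal) = 120 (base 8)


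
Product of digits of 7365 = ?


7 × 3 × 6 × 5 = 630


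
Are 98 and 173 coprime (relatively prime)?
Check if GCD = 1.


Euclidean algorithm:
173 = 1 * 98 + 75
98 = 1 * 75 + 23
75 = 3 * 23 + 6
23 = 3 * 6 + 5
6 = 1 * 5 + 1
5 = 5 * 1 + 0
GCD(98, 173) = 1

Yes, coprime (GCD = 1)


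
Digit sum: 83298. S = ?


8 + 3 + 2 + 9 + 8 = 30


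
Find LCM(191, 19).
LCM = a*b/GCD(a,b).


GCD(191, 19) = 1
LCM = 191*19/1 = 3629/1 = 3629

LCM = 3629


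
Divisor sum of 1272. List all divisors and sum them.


Divisors of 1272: 1, 2, 3, 4, 6, 8, 12, 24, 53, 106, 159, 212, 318, 424, 636, 1272
Sum = 1 + 2 + 3 + 4 + 6 + 8 + 12 + 24 + 53 + 106 + 159 + 212 + 318 + 424 + 636 + 1272 = 3240

σ(1272) = 3240


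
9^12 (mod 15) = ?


9^1 mod 15 = 9
9^2 mod 15 = 6
9^3 mod 15 = 9
9^4 mod 15 = 6
9^5 mod 15 = 9
9^6 mod 15 = 6
9^7 mod 15 = 9
9^8 mod 15 = 6
9^9 mod 15 = 9
9^10 mod 15 = 6
9^11 mod 15 = 9
9^12 mod 15 = 6


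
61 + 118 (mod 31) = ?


61 + 118 = 179
179 mod 31 = 24


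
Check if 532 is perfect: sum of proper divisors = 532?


Proper divisors of 532: 1, 2, 4, 7, 14, 19, 28, 38, 76, 133, 266
Sum = 1 + 2 + 4 + 7 + 14 + 19 + 28 + 38 + 76 + 133 + 266 = 588

No, 532 is not perfect (588 ≠ 532)


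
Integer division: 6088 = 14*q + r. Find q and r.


6088 = 14 * 434 + 12
Check: 6076 + 12 = 6088

q = 434, r = 12


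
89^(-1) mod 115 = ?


Use the extended Euclidean algorithm on (115, 89); each row r = 115*s + 89*t:
r=115, s=1, t=0
r=89, s=0, t=1
q=1: r=26, s=1, t=-1   [115*(1) + 89*(-1) = 26]
q=3: r=11, s=-3, t=4   [115*(-3) + 89*(4) = 11]
q=2: r=4, s=7, t=-9   [115*(7) + 89*(-9) = 4]
q=2: r=3, s=-17, t=22   [115*(-17) + 89*(22) = 3]
q=1: r=1, s=24, t=-31   [115*(24) + 89*(-31) = 1]
q=3: r=0, s=-89, t=115   [115*(-89) + 89*(115) = 0]
GCD = 1 with t = -31, so 89*(-31) ≡ 1 (mod 115)
Inverse = -31 mod 115 = 84
Check: 89 * 84 = 7476 ≡ 1 (mod 115)

89^(-1) ≡ 84 (mod 115)


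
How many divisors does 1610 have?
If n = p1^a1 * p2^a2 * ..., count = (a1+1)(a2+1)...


1610 = 2^1 × 5^1 × 7^1 × 23^1
d(1610) = (1+1) × (1+1) × (1+1) × (1+1) = 16

16 divisors


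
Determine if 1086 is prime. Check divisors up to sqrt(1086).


1086 / 2 = 543 (exact division)
1086 is NOT prime.

No, 1086 is not prime


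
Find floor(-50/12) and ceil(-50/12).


-50/12 = -4.1667
floor = -5
ceil = -4

floor = -5, ceil = -4


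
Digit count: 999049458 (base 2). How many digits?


999049458 in base 2 = 111011100011000100100011110010
Number of digits = 30

30 digits (base 2)


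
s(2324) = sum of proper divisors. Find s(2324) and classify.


Proper divisors: 1, 2, 4, 7, 14, 28, 83, 166, 332, 581, 1162
Sum = 1 + 2 + 4 + 7 + 14 + 28 + 83 + 166 + 332 + 581 + 1162 = 2380
2380 > 2324 → abundant

s(2324) = 2380 (abundant)


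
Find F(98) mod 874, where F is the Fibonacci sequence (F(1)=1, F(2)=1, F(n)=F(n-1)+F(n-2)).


F(k) mod 874 for k=1..98:
1, 1, 2, 3, 5, 8, 13, 21, 34, 55, 89, 144, 233, 377, 610, 113, 723, 836, 685, 647, 458, 231, 689, 46, 735, 781, 642, 549, 317, 866, 309, 301, 610, 37, 647, 684, 457, 267, 724, 117, 841, 84, 51, 135, 186, 321, 507, 828, 461, 415, 2, 417, 419, 836, 381, 343, 724, 193, 43, 236, 279, 515, 794, 435, 355, 790, 271, 187, 458, 645, 229, 0, 229, 229, 458, 687, 271, 84, 355, 439, 794, 359, 279, 638, 43, 681, 724, 531, 381, 38, 419, 457, 2, 459, 461, 46, 507, 553
F(98) mod 874 = 553


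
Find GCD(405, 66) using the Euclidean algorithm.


405 = 6 * 66 + 9
66 = 7 * 9 + 3
9 = 3 * 3 + 0
GCD = 3


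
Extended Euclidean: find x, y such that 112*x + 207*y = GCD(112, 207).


Tabular extended Euclidean (each row: r = 112*s + 207*t):
r=112, s=1, t=0
r=207, s=0, t=1
q=0: r=112, s=1, t=0   [112*(1) + 207*(0) = 112]
q=1: r=95, s=-1, t=1   [112*(-1) + 207*(1) = 95]
q=1: r=17, s=2, t=-1   [112*(2) + 207*(-1) = 17]
q=5: r=10, s=-11, t=6   [112*(-11) + 207*(6) = 10]
q=1: r=7, s=13, t=-7   [112*(13) + 207*(-7) = 7]
q=1: r=3, s=-24, t=13   [112*(-24) + 207*(13) = 3]
q=2: r=1, s=61, t=-33   [112*(61) + 207*(-33) = 1]
q=3: r=0, s=-207, t=112   [112*(-207) + 207*(112) = 0]
GCD = 1; from the row with r=1: x=61, y=-33
Check: 112*(61) + 207*(-33) = 6832 - 6831 = 1

GCD = 1, x = 61, y = -33


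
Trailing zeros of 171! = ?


floor(171/5) = 34
floor(171/25) = 6
floor(171/125) = 1
Total = 41

41 trailing zeros


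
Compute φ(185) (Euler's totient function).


185 = 5 × 37
Prime factors: 5, 37
φ(185) = 185 × (1-1/5) × (1-1/37)
= 185 × 4/5 × 36/37 = 144

φ(185) = 144


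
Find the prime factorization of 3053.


3053 / 43 = 71
71 / 71 = 1
3053 = 43 × 71


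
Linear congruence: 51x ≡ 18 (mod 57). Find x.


GCD(51, 57) = 3 divides 18
Divide: 17x ≡ 6 (mod 19)
x ≡ 16 (mod 19)


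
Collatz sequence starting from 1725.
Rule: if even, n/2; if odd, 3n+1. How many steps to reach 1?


1725 → 5176 → 2588 → 1294 → 647 → 1942 → 971 → 2914 → 1457 → 4372 → 2186 → 1093 → 3280 → 1640 → 820 → 410 → 205 → 616 → 308 → 154 → 77 → 232 → 116 → 58 → 29 → 88 → 44 → 22 → 11 → 34 → 17 → 52 → 26 → 13 → 40 → 20 → 10 → 5 → 16 → 8 → 4 → 2 → 1
Total steps = 42

42 steps


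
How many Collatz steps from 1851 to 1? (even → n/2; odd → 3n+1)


1851 → 5554 → 2777 → 8332 → 4166 → 2083 → 6250 → 3125 → 9376 → 4688 → 2344 → 1172 → 586 → 293 → 880 → 440 → 220 → 110 → 55 → 166 → 83 → 250 → 125 → 376 → 188 → 94 → 47 → 142 → 71 → 214 → 107 → 322 → 161 → 484 → 242 → 121 → 364 → 182 → 91 → 274 → 137 → 412 → 206 → 103 → 310 → 155 → 466 → 233 → 700 → 350 → 175 → 526 → 263 → 790 → 395 → 1186 → 593 → 1780 → 890 → 445 → 1336 → 668 → 334 → 167 → 502 → 251 → 754 → 377 → 1132 → 566 → 283 → 850 → 425 → 1276 → 638 → 319 → 958 → 479 → 1438 → 719 → 2158 → 1079 → 3238 → 1619 → 4858 → 2429 → 7288 → 3644 → 1822 → 911 → 2734 → 1367 → 4102 → 2051 → 6154 → 3077 → 9232 → 4616 → 2308 → 1154 → 577 → 1732 → 866 → 433 → 1300 → 650 → 325 → 976 → 488 → 244 → 122 → 61 → 184 → 92 → 46 → 23 → 70 → 35 → 106 → 53 → 160 → 80 → 40 → 20 → 10 → 5 → 16 → 8 → 4 → 2 → 1
Total steps = 130

130 steps


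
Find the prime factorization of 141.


141 / 3 = 47
47 / 47 = 1
141 = 3 × 47


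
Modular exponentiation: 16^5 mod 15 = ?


16^1 mod 15 = 1
16^2 mod 15 = 1
16^3 mod 15 = 1
16^4 mod 15 = 1
16^5 mod 15 = 1


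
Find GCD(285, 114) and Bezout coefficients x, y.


Tabular extended Euclidean (each row: r = 285*s + 114*t):
r=285, s=1, t=0
r=114, s=0, t=1
q=2: r=57, s=1, t=-2   [285*(1) + 114*(-2) = 57]
q=2: r=0, s=-2, t=5   [285*(-2) + 114*(5) = 0]
GCD = 57; from the row with r=57: x=1, y=-2
Check: 285*(1) + 114*(-2) = 285 - 228 = 57

GCD = 57, x = 1, y = -2


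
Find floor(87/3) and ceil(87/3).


87/3 = 29.0000
floor = 29
ceil = 29

floor = 29, ceil = 29


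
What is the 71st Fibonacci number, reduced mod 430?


F(k) mod 430 for k=1..71:
1, 1, 2, 3, 5, 8, 13, 21, 34, 55, 89, 144, 233, 377, 180, 127, 307, 4, 311, 315, 196, 81, 277, 358, 205, 133, 338, 41, 379, 420, 369, 359, 298, 227, 95, 322, 417, 309, 296, 175, 41, 216, 257, 43, 300, 343, 213, 126, 339, 35, 374, 409, 353, 332, 255, 157, 412, 139, 121, 260, 381, 211, 162, 373, 105, 48, 153, 201, 354, 125, 49
F(71) mod 430 = 49


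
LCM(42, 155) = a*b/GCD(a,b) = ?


GCD(42, 155) = 1
LCM = 42*155/1 = 6510/1 = 6510

LCM = 6510


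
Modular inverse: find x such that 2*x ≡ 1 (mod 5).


Use the extended Euclidean algorithm on (5, 2); each row r = 5*s + 2*t:
r=5, s=1, t=0
r=2, s=0, t=1
q=2: r=1, s=1, t=-2   [5*(1) + 2*(-2) = 1]
q=2: r=0, s=-2, t=5   [5*(-2) + 2*(5) = 0]
GCD = 1 with t = -2, so 2*(-2) ≡ 1 (mod 5)
Inverse = -2 mod 5 = 3
Check: 2 * 3 = 6 ≡ 1 (mod 5)

2^(-1) ≡ 3 (mod 5)


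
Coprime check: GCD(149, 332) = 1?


Euclidean algorithm:
332 = 2 * 149 + 34
149 = 4 * 34 + 13
34 = 2 * 13 + 8
13 = 1 * 8 + 5
8 = 1 * 5 + 3
5 = 1 * 3 + 2
3 = 1 * 2 + 1
2 = 2 * 1 + 0
GCD(149, 332) = 1

Yes, coprime (GCD = 1)


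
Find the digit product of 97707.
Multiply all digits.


9 × 7 × 7 × 0 × 7 = 0


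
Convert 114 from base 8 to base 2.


114 (base 8) = 76 (decimal)
76 (decimal) = 1001100 (base 2)


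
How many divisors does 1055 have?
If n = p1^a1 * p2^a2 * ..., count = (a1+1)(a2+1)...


1055 = 5^1 × 211^1
d(1055) = (1+1) × (1+1) = 4

4 divisors


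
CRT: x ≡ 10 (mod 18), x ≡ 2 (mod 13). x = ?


M = 18*13 = 234
M1 = M/18 = 13, M2 = M/13 = 18
M1^(-1) mod 18 = 7, M2^(-1) mod 13 = 8
x = 10*13*7 + 2*18*8 = 1198
1198 mod 234 = 28
Check: 28 mod 18 = 10 ✓, 28 mod 13 = 2 ✓

x ≡ 28 (mod 234)


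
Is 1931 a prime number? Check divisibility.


Check divisors up to sqrt(1931) = 43.9431
No divisors found.
1931 is prime.

Yes, 1931 is prime


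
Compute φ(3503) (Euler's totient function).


3503 = 31 × 113
Prime factors: 31, 113
φ(3503) = 3503 × (1-1/31) × (1-1/113)
= 3503 × 30/31 × 112/113 = 3360

φ(3503) = 3360


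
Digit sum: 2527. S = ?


2 + 5 + 2 + 7 = 16


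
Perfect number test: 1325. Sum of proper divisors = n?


Proper divisors of 1325: 1, 5, 25, 53, 265
Sum = 1 + 5 + 25 + 53 + 265 = 349

No, 1325 is not perfect (349 ≠ 1325)


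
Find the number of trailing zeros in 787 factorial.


floor(787/5) = 157
floor(787/25) = 31
floor(787/125) = 6
floor(787/625) = 1
Total = 195

195 trailing zeros


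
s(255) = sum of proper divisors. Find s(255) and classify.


Proper divisors: 1, 3, 5, 15, 17, 51, 85
Sum = 1 + 3 + 5 + 15 + 17 + 51 + 85 = 177
177 < 255 → deficient

s(255) = 177 (deficient)


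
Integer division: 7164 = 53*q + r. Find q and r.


7164 = 53 * 135 + 9
Check: 7155 + 9 = 7164

q = 135, r = 9


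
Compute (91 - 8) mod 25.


91 - 8 = 83
83 mod 25 = 8


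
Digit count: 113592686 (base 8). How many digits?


113592686 in base 8 = 661244556
Number of digits = 9

9 digits (base 8)


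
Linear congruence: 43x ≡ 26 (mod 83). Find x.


GCD(43, 83) = 1, unique solution
a^(-1) mod 83 = 56
x = 56 * 26 mod 83 = 45

x ≡ 45 (mod 83)


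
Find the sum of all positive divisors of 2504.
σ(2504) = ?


Divisors of 2504: 1, 2, 4, 8, 313, 626, 1252, 2504
Sum = 1 + 2 + 4 + 8 + 313 + 626 + 1252 + 2504 = 4710

σ(2504) = 4710


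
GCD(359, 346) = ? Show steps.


359 = 1 * 346 + 13
346 = 26 * 13 + 8
13 = 1 * 8 + 5
8 = 1 * 5 + 3
5 = 1 * 3 + 2
3 = 1 * 2 + 1
2 = 2 * 1 + 0
GCD = 1


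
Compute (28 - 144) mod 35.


28 - 144 = -116
-116 mod 35 = 24


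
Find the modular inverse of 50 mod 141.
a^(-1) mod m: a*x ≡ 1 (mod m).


Use the extended Euclidean algorithm on (141, 50); each row r = 141*s + 50*t:
r=141, s=1, t=0
r=50, s=0, t=1
q=2: r=41, s=1, t=-2   [141*(1) + 50*(-2) = 41]
q=1: r=9, s=-1, t=3   [141*(-1) + 50*(3) = 9]
q=4: r=5, s=5, t=-14   [141*(5) + 50*(-14) = 5]
q=1: r=4, s=-6, t=17   [141*(-6) + 50*(17) = 4]
q=1: r=1, s=11, t=-31   [141*(11) + 50*(-31) = 1]
q=4: r=0, s=-50, t=141   [141*(-50) + 50*(141) = 0]
GCD = 1 with t = -31, so 50*(-31) ≡ 1 (mod 141)
Inverse = -31 mod 141 = 110
Check: 50 * 110 = 5500 ≡ 1 (mod 141)

50^(-1) ≡ 110 (mod 141)


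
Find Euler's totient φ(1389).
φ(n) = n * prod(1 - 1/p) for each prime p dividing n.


1389 = 3 × 463
Prime factors: 3, 463
φ(1389) = 1389 × (1-1/3) × (1-1/463)
= 1389 × 2/3 × 462/463 = 924

φ(1389) = 924


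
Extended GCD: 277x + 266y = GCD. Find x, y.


Tabular extended Euclidean (each row: r = 277*s + 266*t):
r=277, s=1, t=0
r=266, s=0, t=1
q=1: r=11, s=1, t=-1   [277*(1) + 266*(-1) = 11]
q=24: r=2, s=-24, t=25   [277*(-24) + 266*(25) = 2]
q=5: r=1, s=121, t=-126   [277*(121) + 266*(-126) = 1]
q=2: r=0, s=-266, t=277   [277*(-266) + 266*(277) = 0]
GCD = 1; from the row with r=1: x=121, y=-126
Check: 277*(121) + 266*(-126) = 33517 - 33516 = 1

GCD = 1, x = 121, y = -126


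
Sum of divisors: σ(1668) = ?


Divisors of 1668: 1, 2, 3, 4, 6, 12, 139, 278, 417, 556, 834, 1668
Sum = 1 + 2 + 3 + 4 + 6 + 12 + 139 + 278 + 417 + 556 + 834 + 1668 = 3920

σ(1668) = 3920


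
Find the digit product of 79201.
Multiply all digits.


7 × 9 × 2 × 0 × 1 = 0


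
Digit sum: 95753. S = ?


9 + 5 + 7 + 5 + 3 = 29


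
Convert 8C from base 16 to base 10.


8C (base 16) = 140 (decimal)
140 (decimal) = 140 (base 10)


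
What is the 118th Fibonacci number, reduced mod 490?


F(k) mod 490 for k=1..118:
1, 1, 2, 3, 5, 8, 13, 21, 34, 55, 89, 144, 233, 377, 120, 7, 127, 134, 261, 395, 166, 71, 237, 308, 55, 363, 418, 291, 219, 20, 239, 259, 8, 267, 275, 52, 327, 379, 216, 105, 321, 426, 257, 193, 450, 153, 113, 266, 379, 155, 44, 199, 243, 442, 195, 147, 342, 489, 341, 340, 191, 41, 232, 273, 15, 288, 303, 101, 404, 15, 419, 434, 363, 307, 180, 487, 177, 174, 351, 35, 386, 421, 317, 248, 75, 323, 398, 231, 139, 370, 19, 389, 408, 307, 225, 42, 267, 309, 86, 395, 481, 386, 377, 273, 160, 433, 103, 46, 149, 195, 344, 49, 393, 442, 345, 297, 152, 449
F(118) mod 490 = 449


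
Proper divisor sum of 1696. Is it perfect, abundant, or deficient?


Proper divisors: 1, 2, 4, 8, 16, 32, 53, 106, 212, 424, 848
Sum = 1 + 2 + 4 + 8 + 16 + 32 + 53 + 106 + 212 + 424 + 848 = 1706
1706 > 1696 → abundant

s(1696) = 1706 (abundant)


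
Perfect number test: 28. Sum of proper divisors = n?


Proper divisors of 28: 1, 2, 4, 7, 14
Sum = 1 + 2 + 4 + 7 + 14 = 28

Yes, 28 is perfect (28 = 28)


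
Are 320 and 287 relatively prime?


Euclidean algorithm:
320 = 1 * 287 + 33
287 = 8 * 33 + 23
33 = 1 * 23 + 10
23 = 2 * 10 + 3
10 = 3 * 3 + 1
3 = 3 * 1 + 0
GCD(320, 287) = 1

Yes, coprime (GCD = 1)


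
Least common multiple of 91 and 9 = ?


GCD(91, 9) = 1
LCM = 91*9/1 = 819/1 = 819

LCM = 819


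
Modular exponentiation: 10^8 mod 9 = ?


10^1 mod 9 = 1
10^2 mod 9 = 1
10^3 mod 9 = 1
10^4 mod 9 = 1
10^5 mod 9 = 1
10^6 mod 9 = 1
10^7 mod 9 = 1
10^8 mod 9 = 1


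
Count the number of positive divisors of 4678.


4678 = 2^1 × 2339^1
d(4678) = (1+1) × (1+1) = 4

4 divisors


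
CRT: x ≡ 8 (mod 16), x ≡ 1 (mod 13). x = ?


M = 16*13 = 208
M1 = M/16 = 13, M2 = M/13 = 16
M1^(-1) mod 16 = 5, M2^(-1) mod 13 = 9
x = 8*13*5 + 1*16*9 = 664
664 mod 208 = 40
Check: 40 mod 16 = 8 ✓, 40 mod 13 = 1 ✓

x ≡ 40 (mod 208)


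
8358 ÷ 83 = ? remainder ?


8358 = 83 * 100 + 58
Check: 8300 + 58 = 8358

q = 100, r = 58


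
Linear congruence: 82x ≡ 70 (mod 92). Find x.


GCD(82, 92) = 2 divides 70
Divide: 41x ≡ 35 (mod 46)
x ≡ 39 (mod 46)


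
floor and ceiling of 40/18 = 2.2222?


40/18 = 2.2222
floor = 2
ceil = 3

floor = 2, ceil = 3


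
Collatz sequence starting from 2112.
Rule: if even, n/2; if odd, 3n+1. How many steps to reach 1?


2112 → 1056 → 528 → 264 → 132 → 66 → 33 → 100 → 50 → 25 → 76 → 38 → 19 → 58 → 29 → 88 → 44 → 22 → 11 → 34 → 17 → 52 → 26 → 13 → 40 → 20 → 10 → 5 → 16 → 8 → 4 → 2 → 1
Total steps = 32

32 steps


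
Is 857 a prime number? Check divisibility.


Check divisors up to sqrt(857) = 29.2746
No divisors found.
857 is prime.

Yes, 857 is prime


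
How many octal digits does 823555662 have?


823555662 in base 8 = 6105473116
Number of digits = 10

10 digits (base 8)


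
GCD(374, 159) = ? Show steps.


374 = 2 * 159 + 56
159 = 2 * 56 + 47
56 = 1 * 47 + 9
47 = 5 * 9 + 2
9 = 4 * 2 + 1
2 = 2 * 1 + 0
GCD = 1


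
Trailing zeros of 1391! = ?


floor(1391/5) = 278
floor(1391/25) = 55
floor(1391/125) = 11
floor(1391/625) = 2
Total = 346

346 trailing zeros


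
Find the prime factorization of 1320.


1320 / 2 = 660
660 / 2 = 330
330 / 2 = 165
165 / 3 = 55
55 / 5 = 11
11 / 11 = 1
1320 = 2^3 × 3 × 5 × 11


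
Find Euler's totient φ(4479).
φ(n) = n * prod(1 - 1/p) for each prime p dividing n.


4479 = 3 × 1493
Prime factors: 3, 1493
φ(4479) = 4479 × (1-1/3) × (1-1/1493)
= 4479 × 2/3 × 1492/1493 = 2984

φ(4479) = 2984


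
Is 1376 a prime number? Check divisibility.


1376 / 2 = 688 (exact division)
1376 is NOT prime.

No, 1376 is not prime


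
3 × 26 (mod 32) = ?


3 × 26 = 78
78 mod 32 = 14


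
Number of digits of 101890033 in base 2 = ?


101890033 in base 2 = 110000100101011011111110001
Number of digits = 27

27 digits (base 2)


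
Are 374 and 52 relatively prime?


Euclidean algorithm:
374 = 7 * 52 + 10
52 = 5 * 10 + 2
10 = 5 * 2 + 0
GCD(374, 52) = 2

No, not coprime (GCD = 2)


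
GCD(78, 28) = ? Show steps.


78 = 2 * 28 + 22
28 = 1 * 22 + 6
22 = 3 * 6 + 4
6 = 1 * 4 + 2
4 = 2 * 2 + 0
GCD = 2


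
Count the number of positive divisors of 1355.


1355 = 5^1 × 271^1
d(1355) = (1+1) × (1+1) = 4

4 divisors


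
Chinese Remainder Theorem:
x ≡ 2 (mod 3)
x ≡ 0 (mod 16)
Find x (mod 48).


M = 3*16 = 48
M1 = M/3 = 16, M2 = M/16 = 3
M1^(-1) mod 3 = 1, M2^(-1) mod 16 = 11
x = 2*16*1 + 0*3*11 = 32
32 mod 48 = 32
Check: 32 mod 3 = 2 ✓, 32 mod 16 = 0 ✓

x ≡ 32 (mod 48)


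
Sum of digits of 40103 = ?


4 + 0 + 1 + 0 + 3 = 8


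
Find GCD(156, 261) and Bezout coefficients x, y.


Tabular extended Euclidean (each row: r = 156*s + 261*t):
r=156, s=1, t=0
r=261, s=0, t=1
q=0: r=156, s=1, t=0   [156*(1) + 261*(0) = 156]
q=1: r=105, s=-1, t=1   [156*(-1) + 261*(1) = 105]
q=1: r=51, s=2, t=-1   [156*(2) + 261*(-1) = 51]
q=2: r=3, s=-5, t=3   [156*(-5) + 261*(3) = 3]
q=17: r=0, s=87, t=-52   [156*(87) + 261*(-52) = 0]
GCD = 3; from the row with r=3: x=-5, y=3
Check: 156*(-5) + 261*(3) = -780 + 783 = 3

GCD = 3, x = -5, y = 3


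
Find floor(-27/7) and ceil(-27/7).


-27/7 = -3.8571
floor = -4
ceil = -3

floor = -4, ceil = -3


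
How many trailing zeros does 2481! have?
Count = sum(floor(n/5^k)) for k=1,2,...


floor(2481/5) = 496
floor(2481/25) = 99
floor(2481/125) = 19
floor(2481/625) = 3
Total = 617

617 trailing zeros


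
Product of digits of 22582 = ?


2 × 2 × 5 × 8 × 2 = 320


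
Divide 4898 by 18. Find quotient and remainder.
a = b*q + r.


4898 = 18 * 272 + 2
Check: 4896 + 2 = 4898

q = 272, r = 2


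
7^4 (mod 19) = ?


7^1 mod 19 = 7
7^2 mod 19 = 11
7^3 mod 19 = 1
7^4 mod 19 = 7


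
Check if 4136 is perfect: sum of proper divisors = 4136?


Proper divisors of 4136: 1, 2, 4, 8, 11, 22, 44, 47, 88, 94, 188, 376, 517, 1034, 2068
Sum = 1 + 2 + 4 + 8 + 11 + 22 + 44 + 47 + 88 + 94 + 188 + 376 + 517 + 1034 + 2068 = 4504

No, 4136 is not perfect (4504 ≠ 4136)


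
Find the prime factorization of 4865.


4865 / 5 = 973
973 / 7 = 139
139 / 139 = 1
4865 = 5 × 7 × 139


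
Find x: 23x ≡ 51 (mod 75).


GCD(23, 75) = 1, unique solution
a^(-1) mod 75 = 62
x = 62 * 51 mod 75 = 12

x ≡ 12 (mod 75)


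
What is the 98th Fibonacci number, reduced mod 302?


F(k) mod 302 for k=1..98:
1, 1, 2, 3, 5, 8, 13, 21, 34, 55, 89, 144, 233, 75, 6, 81, 87, 168, 255, 121, 74, 195, 269, 162, 129, 291, 118, 107, 225, 30, 255, 285, 238, 221, 157, 76, 233, 7, 240, 247, 185, 130, 13, 143, 156, 299, 153, 150, 1, 151, 152, 1, 153, 154, 5, 159, 164, 21, 185, 206, 89, 295, 82, 75, 157, 232, 87, 17, 104, 121, 225, 44, 269, 11, 280, 291, 269, 258, 225, 181, 104, 285, 87, 70, 157, 227, 82, 7, 89, 96, 185, 281, 164, 143, 5, 148, 153, 301
F(98) mod 302 = 301


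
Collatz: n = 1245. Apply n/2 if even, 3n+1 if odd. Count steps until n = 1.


1245 → 3736 → 1868 → 934 → 467 → 1402 → 701 → 2104 → 1052 → 526 → 263 → 790 → 395 → 1186 → 593 → 1780 → 890 → 445 → 1336 → 668 → 334 → 167 → 502 → 251 → 754 → 377 → 1132 → 566 → 283 → 850 → 425 → 1276 → 638 → 319 → 958 → 479 → 1438 → 719 → 2158 → 1079 → 3238 → 1619 → 4858 → 2429 → 7288 → 3644 → 1822 → 911 → 2734 → 1367 → 4102 → 2051 → 6154 → 3077 → 9232 → 4616 → 2308 → 1154 → 577 → 1732 → 866 → 433 → 1300 → 650 → 325 → 976 → 488 → 244 → 122 → 61 → 184 → 92 → 46 → 23 → 70 → 35 → 106 → 53 → 160 → 80 → 40 → 20 → 10 → 5 → 16 → 8 → 4 → 2 → 1
Total steps = 88

88 steps


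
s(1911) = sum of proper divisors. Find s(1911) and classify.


Proper divisors: 1, 3, 7, 13, 21, 39, 49, 91, 147, 273, 637
Sum = 1 + 3 + 7 + 13 + 21 + 39 + 49 + 91 + 147 + 273 + 637 = 1281
1281 < 1911 → deficient

s(1911) = 1281 (deficient)


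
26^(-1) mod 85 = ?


Use the extended Euclidean algorithm on (85, 26); each row r = 85*s + 26*t:
r=85, s=1, t=0
r=26, s=0, t=1
q=3: r=7, s=1, t=-3   [85*(1) + 26*(-3) = 7]
q=3: r=5, s=-3, t=10   [85*(-3) + 26*(10) = 5]
q=1: r=2, s=4, t=-13   [85*(4) + 26*(-13) = 2]
q=2: r=1, s=-11, t=36   [85*(-11) + 26*(36) = 1]
q=2: r=0, s=26, t=-85   [85*(26) + 26*(-85) = 0]
GCD = 1 with t = 36, so 26*(36) ≡ 1 (mod 85)
Inverse = 36 mod 85 = 36
Check: 26 * 36 = 936 ≡ 1 (mod 85)

26^(-1) ≡ 36 (mod 85)


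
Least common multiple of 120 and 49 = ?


GCD(120, 49) = 1
LCM = 120*49/1 = 5880/1 = 5880

LCM = 5880


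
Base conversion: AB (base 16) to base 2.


AB (base 16) = 171 (decimal)
171 (decimal) = 10101011 (base 2)


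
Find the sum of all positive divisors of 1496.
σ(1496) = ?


Divisors of 1496: 1, 2, 4, 8, 11, 17, 22, 34, 44, 68, 88, 136, 187, 374, 748, 1496
Sum = 1 + 2 + 4 + 8 + 11 + 17 + 22 + 34 + 44 + 68 + 88 + 136 + 187 + 374 + 748 + 1496 = 3240

σ(1496) = 3240


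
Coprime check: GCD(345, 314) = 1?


Euclidean algorithm:
345 = 1 * 314 + 31
314 = 10 * 31 + 4
31 = 7 * 4 + 3
4 = 1 * 3 + 1
3 = 3 * 1 + 0
GCD(345, 314) = 1

Yes, coprime (GCD = 1)


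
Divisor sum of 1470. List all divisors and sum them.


Divisors of 1470: 1, 2, 3, 5, 6, 7, 10, 14, 15, 21, 30, 35, 42, 49, 70, 98, 105, 147, 210, 245, 294, 490, 735, 1470
Sum = 1 + 2 + 3 + 5 + 6 + 7 + 10 + 14 + 15 + 21 + 30 + 35 + 42 + 49 + 70 + 98 + 105 + 147 + 210 + 245 + 294 + 490 + 735 + 1470 = 4104

σ(1470) = 4104


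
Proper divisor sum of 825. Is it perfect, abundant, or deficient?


Proper divisors: 1, 3, 5, 11, 15, 25, 33, 55, 75, 165, 275
Sum = 1 + 3 + 5 + 11 + 15 + 25 + 33 + 55 + 75 + 165 + 275 = 663
663 < 825 → deficient

s(825) = 663 (deficient)


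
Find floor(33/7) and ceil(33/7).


33/7 = 4.7143
floor = 4
ceil = 5

floor = 4, ceil = 5


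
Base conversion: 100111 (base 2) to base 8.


100111 (base 2) = 39 (decimal)
39 (decimal) = 47 (base 8)


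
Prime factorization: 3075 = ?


3075 / 3 = 1025
1025 / 5 = 205
205 / 5 = 41
41 / 41 = 1
3075 = 3 × 5^2 × 41


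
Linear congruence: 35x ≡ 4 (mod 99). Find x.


GCD(35, 99) = 1, unique solution
a^(-1) mod 99 = 17
x = 17 * 4 mod 99 = 68

x ≡ 68 (mod 99)


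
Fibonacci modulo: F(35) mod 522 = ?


F(k) mod 522 for k=1..35:
1, 1, 2, 3, 5, 8, 13, 21, 34, 55, 89, 144, 233, 377, 88, 465, 31, 496, 5, 501, 506, 485, 469, 432, 379, 289, 146, 435, 59, 494, 31, 3, 34, 37, 71
F(35) mod 522 = 71


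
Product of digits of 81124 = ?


8 × 1 × 1 × 2 × 4 = 64


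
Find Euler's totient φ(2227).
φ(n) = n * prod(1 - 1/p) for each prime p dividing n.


2227 = 17 × 131
Prime factors: 17, 131
φ(2227) = 2227 × (1-1/17) × (1-1/131)
= 2227 × 16/17 × 130/131 = 2080

φ(2227) = 2080


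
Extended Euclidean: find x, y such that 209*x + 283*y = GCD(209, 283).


Tabular extended Euclidean (each row: r = 209*s + 283*t):
r=209, s=1, t=0
r=283, s=0, t=1
q=0: r=209, s=1, t=0   [209*(1) + 283*(0) = 209]
q=1: r=74, s=-1, t=1   [209*(-1) + 283*(1) = 74]
q=2: r=61, s=3, t=-2   [209*(3) + 283*(-2) = 61]
q=1: r=13, s=-4, t=3   [209*(-4) + 283*(3) = 13]
q=4: r=9, s=19, t=-14   [209*(19) + 283*(-14) = 9]
q=1: r=4, s=-23, t=17   [209*(-23) + 283*(17) = 4]
q=2: r=1, s=65, t=-48   [209*(65) + 283*(-48) = 1]
q=4: r=0, s=-283, t=209   [209*(-283) + 283*(209) = 0]
GCD = 1; from the row with r=1: x=65, y=-48
Check: 209*(65) + 283*(-48) = 13585 - 13584 = 1

GCD = 1, x = 65, y = -48


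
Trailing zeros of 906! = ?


floor(906/5) = 181
floor(906/25) = 36
floor(906/125) = 7
floor(906/625) = 1
Total = 225

225 trailing zeros


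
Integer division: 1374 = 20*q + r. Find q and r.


1374 = 20 * 68 + 14
Check: 1360 + 14 = 1374

q = 68, r = 14


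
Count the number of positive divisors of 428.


428 = 2^2 × 107^1
d(428) = (2+1) × (1+1) = 6

6 divisors


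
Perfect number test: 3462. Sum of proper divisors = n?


Proper divisors of 3462: 1, 2, 3, 6, 577, 1154, 1731
Sum = 1 + 2 + 3 + 6 + 577 + 1154 + 1731 = 3474

No, 3462 is not perfect (3474 ≠ 3462)


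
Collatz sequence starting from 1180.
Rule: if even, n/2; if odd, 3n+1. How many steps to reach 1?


1180 → 590 → 295 → 886 → 443 → 1330 → 665 → 1996 → 998 → 499 → 1498 → 749 → 2248 → 1124 → 562 → 281 → 844 → 422 → 211 → 634 → 317 → 952 → 476 → 238 → 119 → 358 → 179 → 538 → 269 → 808 → 404 → 202 → 101 → 304 → 152 → 76 → 38 → 19 → 58 → 29 → 88 → 44 → 22 → 11 → 34 → 17 → 52 → 26 → 13 → 40 → 20 → 10 → 5 → 16 → 8 → 4 → 2 → 1
Total steps = 57

57 steps


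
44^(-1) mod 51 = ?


Use the extended Euclidean algorithm on (51, 44); each row r = 51*s + 44*t:
r=51, s=1, t=0
r=44, s=0, t=1
q=1: r=7, s=1, t=-1   [51*(1) + 44*(-1) = 7]
q=6: r=2, s=-6, t=7   [51*(-6) + 44*(7) = 2]
q=3: r=1, s=19, t=-22   [51*(19) + 44*(-22) = 1]
q=2: r=0, s=-44, t=51   [51*(-44) + 44*(51) = 0]
GCD = 1 with t = -22, so 44*(-22) ≡ 1 (mod 51)
Inverse = -22 mod 51 = 29
Check: 44 * 29 = 1276 ≡ 1 (mod 51)

44^(-1) ≡ 29 (mod 51)
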